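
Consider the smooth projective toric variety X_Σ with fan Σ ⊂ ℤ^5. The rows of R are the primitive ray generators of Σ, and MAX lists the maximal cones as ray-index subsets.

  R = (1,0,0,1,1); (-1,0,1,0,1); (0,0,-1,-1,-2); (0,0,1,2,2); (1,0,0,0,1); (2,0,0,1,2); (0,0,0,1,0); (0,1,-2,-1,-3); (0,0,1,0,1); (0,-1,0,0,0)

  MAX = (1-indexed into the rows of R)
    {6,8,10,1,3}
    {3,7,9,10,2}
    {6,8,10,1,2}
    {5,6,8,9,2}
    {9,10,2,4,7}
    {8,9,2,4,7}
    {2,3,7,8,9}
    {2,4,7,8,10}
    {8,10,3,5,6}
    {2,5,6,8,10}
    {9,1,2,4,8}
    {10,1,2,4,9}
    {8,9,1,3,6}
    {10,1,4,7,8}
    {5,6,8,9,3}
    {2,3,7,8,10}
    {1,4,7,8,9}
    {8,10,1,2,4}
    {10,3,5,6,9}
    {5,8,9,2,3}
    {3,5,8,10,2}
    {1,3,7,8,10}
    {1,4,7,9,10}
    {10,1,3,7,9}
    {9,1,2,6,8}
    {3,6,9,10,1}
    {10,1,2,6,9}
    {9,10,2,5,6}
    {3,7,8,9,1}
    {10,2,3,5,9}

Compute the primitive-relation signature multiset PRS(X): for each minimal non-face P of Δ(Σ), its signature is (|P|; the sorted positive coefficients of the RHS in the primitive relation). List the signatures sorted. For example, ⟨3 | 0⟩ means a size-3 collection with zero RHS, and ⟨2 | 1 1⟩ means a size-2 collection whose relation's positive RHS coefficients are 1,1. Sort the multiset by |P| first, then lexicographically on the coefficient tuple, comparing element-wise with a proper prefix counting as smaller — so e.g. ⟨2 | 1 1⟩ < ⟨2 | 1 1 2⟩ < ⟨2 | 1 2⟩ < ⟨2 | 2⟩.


Δ(Σ) — 10 vertices, 10 min non-faces:

  P={1,5}:  v_{1} + v_{5} = v_{6}  ⇒ sig = ⟨2 | 1⟩
  P={3,4}:  v_{3} + v_{4} = v_{7}  ⇒ sig = ⟨2 | 1⟩
  P={5,7}:  v_{5} + v_{7} = v_{1}  ⇒ sig = ⟨2 | 1⟩
  P={4,5}:  v_{4} + v_{5} = 2·v_{1} + v_{2}  ⇒ sig = ⟨2 | 1 2⟩
  P={4,6}:  v_{4} + v_{6} = 3·v_{1} + v_{2}  ⇒ sig = ⟨2 | 1 3⟩
  P={6,7}:  v_{6} + v_{7} = 2·v_{1}  ⇒ sig = ⟨2 | 2⟩
  P={1,2,3}:  v_{1} + v_{2} + v_{3} = 0  ⇒ sig = ⟨3 | 0⟩
  P={1,2,7}:  v_{1} + v_{2} + v_{7} = v_{4}  ⇒ sig = ⟨3 | 1⟩
  P={2,3,6}:  v_{2} + v_{3} + v_{6} = v_{5}  ⇒ sig = ⟨3 | 1⟩
  P={8,9,10}:  v_{8} + v_{9} + v_{10} = v_{3}  ⇒ sig = ⟨3 | 1⟩

Hence PRS(X_Σ) =
[⟨2 | 1⟩, ⟨2 | 1⟩, ⟨2 | 1⟩, ⟨2 | 1 2⟩, ⟨2 | 1 3⟩, ⟨2 | 2⟩, ⟨3 | 0⟩, ⟨3 | 1⟩, ⟨3 | 1⟩, ⟨3 | 1⟩]


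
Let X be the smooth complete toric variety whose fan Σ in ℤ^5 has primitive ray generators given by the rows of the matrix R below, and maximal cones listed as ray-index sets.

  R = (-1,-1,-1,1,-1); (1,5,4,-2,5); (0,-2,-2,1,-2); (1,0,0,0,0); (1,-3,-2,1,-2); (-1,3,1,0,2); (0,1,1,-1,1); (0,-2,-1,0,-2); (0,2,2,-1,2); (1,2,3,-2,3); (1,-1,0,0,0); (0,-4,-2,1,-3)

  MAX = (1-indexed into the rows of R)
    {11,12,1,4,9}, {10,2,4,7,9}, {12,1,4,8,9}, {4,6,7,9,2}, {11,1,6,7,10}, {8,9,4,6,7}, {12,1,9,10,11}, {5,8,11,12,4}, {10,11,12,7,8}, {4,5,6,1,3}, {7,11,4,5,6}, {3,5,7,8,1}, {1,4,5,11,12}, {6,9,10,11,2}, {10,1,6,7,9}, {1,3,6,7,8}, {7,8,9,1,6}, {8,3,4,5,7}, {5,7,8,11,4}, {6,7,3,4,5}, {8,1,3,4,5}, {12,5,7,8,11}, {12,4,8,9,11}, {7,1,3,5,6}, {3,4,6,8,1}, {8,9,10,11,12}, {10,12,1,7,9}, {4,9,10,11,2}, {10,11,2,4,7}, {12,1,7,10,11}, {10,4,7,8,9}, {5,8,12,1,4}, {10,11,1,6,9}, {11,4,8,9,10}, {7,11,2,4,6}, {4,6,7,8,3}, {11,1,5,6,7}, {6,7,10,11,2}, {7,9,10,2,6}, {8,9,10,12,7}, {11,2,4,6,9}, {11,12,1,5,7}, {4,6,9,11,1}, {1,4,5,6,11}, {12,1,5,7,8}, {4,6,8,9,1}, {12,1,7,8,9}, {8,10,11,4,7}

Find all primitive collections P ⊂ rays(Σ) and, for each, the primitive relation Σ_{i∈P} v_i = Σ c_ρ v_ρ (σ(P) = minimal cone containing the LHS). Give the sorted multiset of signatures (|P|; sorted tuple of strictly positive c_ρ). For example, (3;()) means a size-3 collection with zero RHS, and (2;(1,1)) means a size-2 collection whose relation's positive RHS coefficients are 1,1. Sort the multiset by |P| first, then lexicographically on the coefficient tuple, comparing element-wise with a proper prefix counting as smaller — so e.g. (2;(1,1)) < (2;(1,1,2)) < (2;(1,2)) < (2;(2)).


The 23 primitive collections of Σ (r=12, n=5):

  • {3,9}:  v_{3} + v_{9} = 0 — sig = (2;())
  • {3,11}:  v_{3} + v_{11} = v_{5} — sig = (2;(1))
  • {5,9}:  v_{5} + v_{9} = v_{11} — sig = (2;(1))
  • {6,12}:  v_{6} + v_{12} = v_{1} — sig = (2;(1))
  • {2,12}:  v_{2} + v_{12} = v_{9} + v_{11} — sig = (2;(1,1))
  • {3,10}:  v_{3} + v_{10} = v_{7} + v_{11} — sig = (2;(1,1))
  • {1,2}:  v_{1} + v_{2} = v_{6} + v_{9} + v_{11} — sig = (2;(1,1,1))
  • {2,8}:  v_{2} + v_{8} = v_{4} + v_{7} + v_{9} — sig = (2;(1,1,1))
  • {3,12}:  v_{3} + v_{12} = v_{1} + v_{5} + v_{8} — sig = (2;(1,1,1))
  • {2,3}:  v_{2} + v_{3} = v_{4} + v_{6} + v_{7} + v_{11} — sig = (2;(1,1,1,1))
  • {2,5}:  v_{2} + v_{5} = v_{4} + v_{6} + v_{7} + 2·v_{11} — sig = (2;(1,1,1,2))
  • {5,10}:  v_{5} + v_{10} = v_{7} + 2·v_{11} — sig = (2;(1,2))
  • {1,4,7}:  v_{1} + v_{4} + v_{7} = 0 — sig = (3;())
  • {6,8,11}:  v_{6} + v_{8} + v_{11} = 0 — sig = (3;())
  • {1,8,11}:  v_{1} + v_{8} + v_{11} = v_{12} — sig = (3;(1))
  • {4,6,10}:  v_{4} + v_{6} + v_{10} = v_{2} — sig = (3;(1))
  • {5,6,8}:  v_{5} + v_{6} + v_{8} = v_{3} — sig = (3;(1))
  • {7,9,11}:  v_{7} + v_{9} + v_{11} = v_{10} — sig = (3;(1))
  • {1,4,10}:  v_{1} + v_{4} + v_{10} = v_{9} + v_{11} — sig = (3;(1,1))
  • {4,7,12}:  v_{4} + v_{7} + v_{12} = v_{8} + v_{11} — sig = (3;(1,1))
  • {6,8,10}:  v_{6} + v_{8} + v_{10} = v_{7} + v_{9} — sig = (3;(1,1))
  • {1,8,10}:  v_{1} + v_{8} + v_{10} = v_{7} + v_{9} + v_{12} — sig = (3;(1,1,1))
  • {4,10,12}:  v_{4} + v_{10} + v_{12} = v_{8} + v_{9} + 2·v_{11} — sig = (3;(1,1,2))

so the primitive-relation signature multiset is
[(2;()), (2;(1)), (2;(1)), (2;(1)), (2;(1,1)), (2;(1,1)), (2;(1,1,1)), (2;(1,1,1)), (2;(1,1,1)), (2;(1,1,1,1)), (2;(1,1,1,2)), (2;(1,2)), (3;()), (3;()), (3;(1)), (3;(1)), (3;(1)), (3;(1)), (3;(1,1)), (3;(1,1)), (3;(1,1)), (3;(1,1,1)), (3;(1,1,2))]


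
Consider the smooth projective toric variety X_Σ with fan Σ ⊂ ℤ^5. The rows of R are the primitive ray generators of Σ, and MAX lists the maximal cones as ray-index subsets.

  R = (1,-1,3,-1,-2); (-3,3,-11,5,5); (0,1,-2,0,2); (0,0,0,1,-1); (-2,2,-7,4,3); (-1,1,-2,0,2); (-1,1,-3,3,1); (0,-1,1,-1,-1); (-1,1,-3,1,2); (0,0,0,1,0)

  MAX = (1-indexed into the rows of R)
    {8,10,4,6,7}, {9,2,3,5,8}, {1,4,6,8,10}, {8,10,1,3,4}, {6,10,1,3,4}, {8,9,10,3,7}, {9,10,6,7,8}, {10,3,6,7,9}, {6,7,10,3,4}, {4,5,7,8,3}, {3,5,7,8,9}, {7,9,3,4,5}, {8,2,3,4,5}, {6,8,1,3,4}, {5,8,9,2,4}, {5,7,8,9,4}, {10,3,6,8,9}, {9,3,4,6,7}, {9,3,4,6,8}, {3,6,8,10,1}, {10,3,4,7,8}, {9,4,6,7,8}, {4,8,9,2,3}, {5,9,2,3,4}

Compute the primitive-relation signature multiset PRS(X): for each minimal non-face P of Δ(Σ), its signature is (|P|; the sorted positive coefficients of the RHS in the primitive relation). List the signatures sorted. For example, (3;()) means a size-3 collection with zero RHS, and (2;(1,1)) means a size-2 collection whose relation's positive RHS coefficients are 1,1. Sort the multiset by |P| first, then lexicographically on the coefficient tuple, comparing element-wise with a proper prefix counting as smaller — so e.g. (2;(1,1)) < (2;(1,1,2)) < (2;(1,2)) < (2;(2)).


Primitive collections (14):

  {1,9}:  v_{1} + v_{9} = 0 — sig = (2;())
  {1,7}:  v_{1} + v_{7} = v_{4} + v_{10} — sig = (2;(1,1))
  {1,2}:  v_{1} + v_{2} = v_{3} + v_{4} + v_{5} + v_{8} — sig = (2;(1,1,1,1))
  {1,5}:  v_{1} + v_{5} = v_{3} + v_{4} + v_{7} + v_{8} — sig = (2;(1,1,1,1))
  {2,10}:  v_{2} + v_{10} = v_{3} + v_{5} + v_{7} + v_{8} — sig = (2;(1,1,1,1))
  {5,10}:  v_{5} + v_{10} = v_{3} + 2·v_{7} + v_{8} — sig = (2;(1,1,2))
  {2,6}:  v_{2} + v_{6} = v_{3} + 2·v_{4} + v_{8} + 4·v_{9} — sig = (2;(1,1,2,4))
  {5,6}:  v_{5} + v_{6} = v_{4} + 3·v_{9} — sig = (2;(1,3))
  {2,7}:  v_{2} + v_{7} = 2·v_{5} — sig = (2;(2))
  {4,9,10}:  v_{4} + v_{9} + v_{10} = v_{7} — sig = (3;(1))
  {3,6,7,8}:  v_{3} + v_{6} + v_{7} + v_{8} = 2·v_{9} — sig = (4;(2))
  {3,4,5,8,9}:  v_{3} + v_{4} + v_{5} + v_{8} + v_{9} = v_{2} — sig = (5;(1))
  {3,4,6,8,10}:  v_{3} + v_{4} + v_{6} + v_{8} + v_{10} = v_{9} — sig = (5;(1))
  {3,4,7,8,9}:  v_{3} + v_{4} + v_{7} + v_{8} + v_{9} = v_{5} — sig = (5;(1))

Hence PRS(X_Σ) =
[(2;()), (2;(1,1)), (2;(1,1,1,1)), (2;(1,1,1,1)), (2;(1,1,1,1)), (2;(1,1,2)), (2;(1,1,2,4)), (2;(1,3)), (2;(2)), (3;(1)), (4;(2)), (5;(1)), (5;(1)), (5;(1))]


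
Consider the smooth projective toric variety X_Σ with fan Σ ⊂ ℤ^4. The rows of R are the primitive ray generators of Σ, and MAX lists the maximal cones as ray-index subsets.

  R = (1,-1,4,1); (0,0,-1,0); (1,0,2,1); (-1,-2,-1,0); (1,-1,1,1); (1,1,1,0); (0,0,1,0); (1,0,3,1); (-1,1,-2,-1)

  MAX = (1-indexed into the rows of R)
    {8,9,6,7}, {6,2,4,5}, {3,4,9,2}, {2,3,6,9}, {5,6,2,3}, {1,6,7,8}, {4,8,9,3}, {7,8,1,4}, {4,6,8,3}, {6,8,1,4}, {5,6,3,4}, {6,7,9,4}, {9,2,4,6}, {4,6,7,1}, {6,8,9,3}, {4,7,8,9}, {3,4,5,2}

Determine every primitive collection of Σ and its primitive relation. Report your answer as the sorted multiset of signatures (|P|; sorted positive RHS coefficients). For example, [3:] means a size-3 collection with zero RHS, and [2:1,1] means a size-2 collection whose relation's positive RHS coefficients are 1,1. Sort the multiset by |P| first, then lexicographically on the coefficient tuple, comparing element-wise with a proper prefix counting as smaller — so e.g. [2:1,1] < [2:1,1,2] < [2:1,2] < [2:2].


Primitive collections (14):

  {2,7}:  v_{2} + v_{7} = 0  so sig = [2:]
  {2,8}:  v_{2} + v_{8} = v_{3}  so sig = [2:1]
  {3,7}:  v_{3} + v_{7} = v_{8}  so sig = [2:1]
  {5,9}:  v_{5} + v_{9} = v_{2}  so sig = [2:1]
  {1,2}:  v_{1} + v_{2} = v_{4} + v_{6} + v_{8}  so sig = [2:1,1,1]
  {5,7}:  v_{5} + v_{7} = v_{3} + v_{4} + v_{6}  so sig = [2:1,1,1]
  {1,3}:  v_{1} + v_{3} = v_{4} + v_{6} + 2·v_{8}  so sig = [2:1,1,2]
  {5,8}:  v_{5} + v_{8} = 2·v_{3} + v_{4} + v_{6}  so sig = [2:1,1,2]
  {1,5}:  v_{1} + v_{5} = v_{3} + 2·v_{4} + 2·v_{6} + v_{8}  so sig = [2:1,1,2,2]
  {1,9}:  v_{1} + v_{9} = 2·v_{7}  so sig = [2:2]
  {3,4,6,9}:  v_{3} + v_{4} + v_{6} + v_{9} = 0  so sig = [4:]
  {2,3,4,6}:  v_{2} + v_{3} + v_{4} + v_{6} = v_{5}  so sig = [4:1]
  {4,6,7,8}:  v_{4} + v_{6} + v_{7} + v_{8} = v_{1}  so sig = [4:1]
  {4,6,8,9}:  v_{4} + v_{6} + v_{8} + v_{9} = v_{7}  so sig = [4:1]

Sorted signature multiset PRS(X):
    [2:]
    [2:1]
    [2:1]
    [2:1]
    [2:1,1,1]
    [2:1,1,1]
    [2:1,1,2]
    [2:1,1,2]
    [2:1,1,2,2]
    [2:2]
    [4:]
    [4:1]
    [4:1]
    [4:1]


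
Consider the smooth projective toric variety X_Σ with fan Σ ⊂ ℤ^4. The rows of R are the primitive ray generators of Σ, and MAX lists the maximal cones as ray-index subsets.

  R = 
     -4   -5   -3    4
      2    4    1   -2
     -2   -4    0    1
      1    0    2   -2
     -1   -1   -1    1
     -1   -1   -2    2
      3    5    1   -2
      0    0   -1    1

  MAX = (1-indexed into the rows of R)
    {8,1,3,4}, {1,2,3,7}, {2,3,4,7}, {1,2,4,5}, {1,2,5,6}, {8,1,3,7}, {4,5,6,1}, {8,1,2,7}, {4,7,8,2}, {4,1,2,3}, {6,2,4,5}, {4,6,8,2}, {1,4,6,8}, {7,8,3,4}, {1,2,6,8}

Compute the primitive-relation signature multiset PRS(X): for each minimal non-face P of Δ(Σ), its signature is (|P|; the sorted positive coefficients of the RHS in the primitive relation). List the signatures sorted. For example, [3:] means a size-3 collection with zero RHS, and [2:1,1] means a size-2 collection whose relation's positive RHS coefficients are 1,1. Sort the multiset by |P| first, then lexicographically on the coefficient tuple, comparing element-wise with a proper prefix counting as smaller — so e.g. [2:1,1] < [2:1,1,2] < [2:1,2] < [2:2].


Primitive collections (9):

  P={5,8}:  v_{5} + v_{8} = v_{6} ; sig = [2:1]
  P={3,5}:  v_{3} + v_{5} = v_{1} + v_{4} ; sig = [2:1,1]
  P={5,7}:  v_{5} + v_{7} = v_{2} + v_{8} ; sig = [2:1,1]
  P={3,6}:  v_{3} + v_{6} = v_{1} + v_{4} + v_{8} ; sig = [2:1,1,1]
  P={6,7}:  v_{6} + v_{7} = v_{2} + 2·v_{8} ; sig = [2:1,2]
  P={1,4,7}:  v_{1} + v_{4} + v_{7} = 0 ; sig = [3:]
  P={2,3,8}:  v_{2} + v_{3} + v_{8} = 0 ; sig = [3:]
  P={1,2,4,8}:  v_{1} + v_{2} + v_{4} + v_{8} = v_{5} ; sig = [4:1]
  P={1,2,4,6}:  v_{1} + v_{2} + v_{4} + v_{6} = 2·v_{5} ; sig = [4:2]

Sorted signature multiset PRS(X):
[[2:1], [2:1,1], [2:1,1], [2:1,1,1], [2:1,2], [3:], [3:], [4:1], [4:2]]


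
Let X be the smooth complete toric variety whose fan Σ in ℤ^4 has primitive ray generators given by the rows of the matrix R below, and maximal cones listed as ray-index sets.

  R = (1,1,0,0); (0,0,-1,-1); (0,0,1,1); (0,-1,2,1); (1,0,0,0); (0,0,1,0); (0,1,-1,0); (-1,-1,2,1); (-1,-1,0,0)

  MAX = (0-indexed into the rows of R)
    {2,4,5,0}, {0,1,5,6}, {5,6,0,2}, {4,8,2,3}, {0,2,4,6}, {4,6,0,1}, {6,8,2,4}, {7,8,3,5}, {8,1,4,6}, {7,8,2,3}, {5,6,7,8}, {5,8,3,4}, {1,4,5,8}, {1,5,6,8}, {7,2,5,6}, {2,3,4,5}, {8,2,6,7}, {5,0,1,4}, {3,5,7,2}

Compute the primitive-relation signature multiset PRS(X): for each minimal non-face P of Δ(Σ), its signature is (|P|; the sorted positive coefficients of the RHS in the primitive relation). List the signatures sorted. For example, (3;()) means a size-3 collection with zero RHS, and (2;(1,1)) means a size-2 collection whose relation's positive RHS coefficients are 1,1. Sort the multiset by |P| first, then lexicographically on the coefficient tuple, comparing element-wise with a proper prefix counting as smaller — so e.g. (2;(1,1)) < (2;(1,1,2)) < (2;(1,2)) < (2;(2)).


10 collections generate NE(X_Σ); each relation:

  P = {0,8}:  v_{0} + v_{8} = 0  →  sig = (2;())
  P = {1,2}:  v_{1} + v_{2} = 0  →  sig = (2;())
  P = {3,6}:  v_{3} + v_{6} = v_{2}  →  sig = (2;(1))
  P = {4,7}:  v_{4} + v_{7} = v_{3}  →  sig = (2;(1))
  P = {0,7}:  v_{0} + v_{7} = v_{2} + v_{5}  →  sig = (2;(1,1))
  P = {1,7}:  v_{1} + v_{7} = v_{5} + v_{8}  →  sig = (2;(1,1))
  P = {0,3}:  v_{0} + v_{3} = v_{2} + v_{4} + v_{5}  →  sig = (2;(1,1,1))
  P = {1,3}:  v_{1} + v_{3} = v_{4} + v_{5} + v_{8}  →  sig = (2;(1,1,1))
  P = {2,5,8}:  v_{2} + v_{5} + v_{8} = v_{7}  →  sig = (3;(1))
  P = {4,5,6}:  v_{4} + v_{5} + v_{6} = v_{0}  →  sig = (3;(1))

Signatures (|P|; sorted positive RHS coefficients), sorted:
    |P|=2: 8 collections, coeffs (), (), (1), (1), (1,1), (1,1), (1,1,1), (1,1,1)
    |P|=3: 2 collections, coeffs (1), (1)


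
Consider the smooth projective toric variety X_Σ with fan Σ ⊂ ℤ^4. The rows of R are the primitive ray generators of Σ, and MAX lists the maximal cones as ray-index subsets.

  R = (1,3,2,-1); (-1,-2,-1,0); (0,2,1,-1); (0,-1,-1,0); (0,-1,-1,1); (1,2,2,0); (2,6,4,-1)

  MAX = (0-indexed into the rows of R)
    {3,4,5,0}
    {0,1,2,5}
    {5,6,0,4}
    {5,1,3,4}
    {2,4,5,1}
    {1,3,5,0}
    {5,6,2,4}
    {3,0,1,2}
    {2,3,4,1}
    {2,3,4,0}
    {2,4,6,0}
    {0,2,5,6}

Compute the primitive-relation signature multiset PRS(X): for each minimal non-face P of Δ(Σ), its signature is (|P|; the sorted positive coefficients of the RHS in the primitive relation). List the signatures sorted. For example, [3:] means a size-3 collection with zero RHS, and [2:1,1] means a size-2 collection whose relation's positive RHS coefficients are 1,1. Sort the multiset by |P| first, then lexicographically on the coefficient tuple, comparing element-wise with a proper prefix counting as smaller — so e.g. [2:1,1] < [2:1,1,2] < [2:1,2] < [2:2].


5 collections generate NE(X_Σ); each relation:

  • {1,6}:  v_{1} + v_{6} = v_{2} + v_{5}  ⇒ sig = [2:1,1]
  • {3,6}:  v_{3} + v_{6} = 2·v_{0} + v_{4}  ⇒ sig = [2:1,2]
  • {0,1,4}:  v_{0} + v_{1} + v_{4} = 0  ⇒ sig = [3:]
  • {2,3,5}:  v_{2} + v_{3} + v_{5} = v_{0}  ⇒ sig = [3:1]
  • {0,2,4,5}:  v_{0} + v_{2} + v_{4} + v_{5} = v_{6}  ⇒ sig = [4:1]

Sorted signature multiset PRS(X):
    [2:1,1]
    [2:1,2]
    [3:]
    [3:1]
    [4:1]


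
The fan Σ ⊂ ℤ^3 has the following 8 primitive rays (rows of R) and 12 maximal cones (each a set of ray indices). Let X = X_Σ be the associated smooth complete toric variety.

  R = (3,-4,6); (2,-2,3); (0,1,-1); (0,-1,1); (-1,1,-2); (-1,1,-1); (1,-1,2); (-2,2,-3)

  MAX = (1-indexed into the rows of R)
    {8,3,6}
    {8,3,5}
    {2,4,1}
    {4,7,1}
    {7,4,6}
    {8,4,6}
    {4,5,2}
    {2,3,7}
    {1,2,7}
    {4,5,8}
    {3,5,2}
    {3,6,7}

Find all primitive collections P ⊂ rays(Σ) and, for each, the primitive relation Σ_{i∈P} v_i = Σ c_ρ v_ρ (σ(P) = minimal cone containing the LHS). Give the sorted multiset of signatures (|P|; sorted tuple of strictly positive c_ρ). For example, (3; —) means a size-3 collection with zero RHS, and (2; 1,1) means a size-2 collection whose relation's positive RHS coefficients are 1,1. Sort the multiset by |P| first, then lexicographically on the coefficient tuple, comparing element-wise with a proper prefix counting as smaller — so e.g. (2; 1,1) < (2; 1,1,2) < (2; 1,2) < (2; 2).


11 collections generate NE(X_Σ); each relation:

  P={2,8}:  v_{2} + v_{8} = 0  ⟹  sig = (2; —)
  P={3,4}:  v_{3} + v_{4} = 0  ⟹  sig = (2; —)
  P={5,7}:  v_{5} + v_{7} = 0  ⟹  sig = (2; —)
  P={2,6}:  v_{2} + v_{6} = v_{7}  ⟹  sig = (2; 1)
  P={5,6}:  v_{5} + v_{6} = v_{8}  ⟹  sig = (2; 1)
  P={7,8}:  v_{7} + v_{8} = v_{6}  ⟹  sig = (2; 1)
  P={1,3}:  v_{1} + v_{3} = v_{2} + v_{7}  ⟹  sig = (2; 1,1)
  P={1,5}:  v_{1} + v_{5} = v_{2} + v_{4}  ⟹  sig = (2; 1,1)
  P={1,8}:  v_{1} + v_{8} = v_{4} + v_{7}  ⟹  sig = (2; 1,1)
  P={1,6}:  v_{1} + v_{6} = v_{4} + 2·v_{7}  ⟹  sig = (2; 1,2)
  P={2,4,7}:  v_{2} + v_{4} + v_{7} = v_{1}  ⟹  sig = (3; 1)

Sorted signature multiset PRS(X):
[(2; —), (2; —), (2; —), (2; 1), (2; 1), (2; 1), (2; 1,1), (2; 1,1), (2; 1,1), (2; 1,2), (3; 1)]


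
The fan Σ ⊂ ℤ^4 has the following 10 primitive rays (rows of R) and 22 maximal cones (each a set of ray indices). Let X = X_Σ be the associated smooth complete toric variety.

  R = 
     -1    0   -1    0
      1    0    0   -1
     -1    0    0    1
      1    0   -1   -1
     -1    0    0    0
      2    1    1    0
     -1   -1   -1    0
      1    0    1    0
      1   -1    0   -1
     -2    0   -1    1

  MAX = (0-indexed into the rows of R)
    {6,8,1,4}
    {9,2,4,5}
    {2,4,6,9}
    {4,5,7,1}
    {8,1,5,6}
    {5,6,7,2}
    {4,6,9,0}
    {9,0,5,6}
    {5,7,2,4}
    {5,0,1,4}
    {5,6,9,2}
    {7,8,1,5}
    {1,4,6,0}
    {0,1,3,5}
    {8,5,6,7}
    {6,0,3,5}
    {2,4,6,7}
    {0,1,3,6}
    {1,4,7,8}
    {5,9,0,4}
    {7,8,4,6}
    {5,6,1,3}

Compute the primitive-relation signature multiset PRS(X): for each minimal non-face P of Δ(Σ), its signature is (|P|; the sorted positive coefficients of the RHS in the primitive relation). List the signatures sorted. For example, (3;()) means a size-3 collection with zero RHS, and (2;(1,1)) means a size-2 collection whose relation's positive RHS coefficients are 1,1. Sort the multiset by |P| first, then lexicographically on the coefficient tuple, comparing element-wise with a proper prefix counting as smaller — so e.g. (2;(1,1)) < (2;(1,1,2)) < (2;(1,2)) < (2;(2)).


|primitive collections| = 17. Relations:

  {0,7}:  v_{0} + v_{7} = 0 — sig = (2;())
  {1,2}:  v_{1} + v_{2} = 0 — sig = (2;())
  {0,2}:  v_{0} + v_{2} = v_{9} — sig = (2;(1))
  {1,9}:  v_{1} + v_{9} = v_{0} — sig = (2;(1))
  {7,9}:  v_{7} + v_{9} = v_{2} — sig = (2;(1))
  {8,9}:  v_{8} + v_{9} = v_{6} — sig = (2;(1))
  {0,8}:  v_{0} + v_{8} = v_{1} + v_{6} — sig = (2;(1,1))
  {2,8}:  v_{2} + v_{8} = v_{6} + v_{7} — sig = (2;(1,1))
  {3,4}:  v_{3} + v_{4} = v_{0} + v_{1} — sig = (2;(1,1))
  {2,3}:  v_{2} + v_{3} = v_{0} + v_{5} + v_{6} — sig = (2;(1,1,1))
  {3,7}:  v_{3} + v_{7} = v_{1} + v_{5} + v_{6} — sig = (2;(1,1,1))
  {3,9}:  v_{3} + v_{9} = 2·v_{0} + v_{5} + v_{6} — sig = (2;(1,1,2))
  {3,8}:  v_{3} + v_{8} = 2·v_{1} + v_{5} + 2·v_{6} — sig = (2;(1,2,2))
  {4,5,6}:  v_{4} + v_{5} + v_{6} = 0 — sig = (3;())
  {1,6,7}:  v_{1} + v_{6} + v_{7} = v_{8} — sig = (3;(1))
  {4,5,8}:  v_{4} + v_{5} + v_{8} = v_{1} + v_{7} — sig = (3;(1,1))
  {0,1,5,6}:  v_{0} + v_{1} + v_{5} + v_{6} = v_{3} — sig = (4;(1))

Sorted signature multiset PRS(X):
[(2;()), (2;()), (2;(1)), (2;(1)), (2;(1)), (2;(1)), (2;(1,1)), (2;(1,1)), (2;(1,1)), (2;(1,1,1)), (2;(1,1,1)), (2;(1,1,2)), (2;(1,2,2)), (3;()), (3;(1)), (3;(1,1)), (4;(1))]


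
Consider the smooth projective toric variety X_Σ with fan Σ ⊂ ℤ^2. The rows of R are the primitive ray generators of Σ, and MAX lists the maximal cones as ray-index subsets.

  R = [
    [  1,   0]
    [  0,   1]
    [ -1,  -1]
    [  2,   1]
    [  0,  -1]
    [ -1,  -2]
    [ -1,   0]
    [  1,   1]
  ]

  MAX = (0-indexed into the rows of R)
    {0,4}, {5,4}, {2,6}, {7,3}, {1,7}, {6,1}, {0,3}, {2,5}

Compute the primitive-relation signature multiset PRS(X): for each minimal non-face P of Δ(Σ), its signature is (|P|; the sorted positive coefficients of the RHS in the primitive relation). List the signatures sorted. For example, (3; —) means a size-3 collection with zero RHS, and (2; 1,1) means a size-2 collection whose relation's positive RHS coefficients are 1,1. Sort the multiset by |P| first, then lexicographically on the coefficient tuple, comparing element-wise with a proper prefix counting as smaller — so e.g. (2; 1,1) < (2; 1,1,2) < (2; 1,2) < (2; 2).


Δ(Σ) — 8 vertices, 20 min non-faces:

  P={0,6}:  v_{0} + v_{6} = 0  so sig = (2; —)
  P={1,4}:  v_{1} + v_{4} = 0  so sig = (2; —)
  P={2,7}:  v_{2} + v_{7} = 0  so sig = (2; —)
  P={0,1}:  v_{0} + v_{1} = v_{7}  so sig = (2; 1)
  P={0,2}:  v_{0} + v_{2} = v_{4}  so sig = (2; 1)
  P={0,7}:  v_{0} + v_{7} = v_{3}  so sig = (2; 1)
  P={1,2}:  v_{1} + v_{2} = v_{6}  so sig = (2; 1)
  P={1,5}:  v_{1} + v_{5} = v_{2}  so sig = (2; 1)
  P={2,3}:  v_{2} + v_{3} = v_{0}  so sig = (2; 1)
  P={2,4}:  v_{2} + v_{4} = v_{5}  so sig = (2; 1)
  P={3,6}:  v_{3} + v_{6} = v_{7}  so sig = (2; 1)
  P={4,6}:  v_{4} + v_{6} = v_{2}  so sig = (2; 1)
  P={4,7}:  v_{4} + v_{7} = v_{0}  so sig = (2; 1)
  P={5,7}:  v_{5} + v_{7} = v_{4}  so sig = (2; 1)
  P={6,7}:  v_{6} + v_{7} = v_{1}  so sig = (2; 1)
  P={3,5}:  v_{3} + v_{5} = v_{0} + v_{4}  so sig = (2; 1,1)
  P={0,5}:  v_{0} + v_{5} = 2·v_{4}  so sig = (2; 2)
  P={1,3}:  v_{1} + v_{3} = 2·v_{7}  so sig = (2; 2)
  P={3,4}:  v_{3} + v_{4} = 2·v_{0}  so sig = (2; 2)
  P={5,6}:  v_{5} + v_{6} = 2·v_{2}  so sig = (2; 2)

so the primitive-relation signature multiset is
    |P|=2: 20 collections, coeffs (), (), (), (1), (1), (1), (1), (1), (1), (1), (1), (1), (1), (1), (1), (1,1), (2), (2), (2), (2)


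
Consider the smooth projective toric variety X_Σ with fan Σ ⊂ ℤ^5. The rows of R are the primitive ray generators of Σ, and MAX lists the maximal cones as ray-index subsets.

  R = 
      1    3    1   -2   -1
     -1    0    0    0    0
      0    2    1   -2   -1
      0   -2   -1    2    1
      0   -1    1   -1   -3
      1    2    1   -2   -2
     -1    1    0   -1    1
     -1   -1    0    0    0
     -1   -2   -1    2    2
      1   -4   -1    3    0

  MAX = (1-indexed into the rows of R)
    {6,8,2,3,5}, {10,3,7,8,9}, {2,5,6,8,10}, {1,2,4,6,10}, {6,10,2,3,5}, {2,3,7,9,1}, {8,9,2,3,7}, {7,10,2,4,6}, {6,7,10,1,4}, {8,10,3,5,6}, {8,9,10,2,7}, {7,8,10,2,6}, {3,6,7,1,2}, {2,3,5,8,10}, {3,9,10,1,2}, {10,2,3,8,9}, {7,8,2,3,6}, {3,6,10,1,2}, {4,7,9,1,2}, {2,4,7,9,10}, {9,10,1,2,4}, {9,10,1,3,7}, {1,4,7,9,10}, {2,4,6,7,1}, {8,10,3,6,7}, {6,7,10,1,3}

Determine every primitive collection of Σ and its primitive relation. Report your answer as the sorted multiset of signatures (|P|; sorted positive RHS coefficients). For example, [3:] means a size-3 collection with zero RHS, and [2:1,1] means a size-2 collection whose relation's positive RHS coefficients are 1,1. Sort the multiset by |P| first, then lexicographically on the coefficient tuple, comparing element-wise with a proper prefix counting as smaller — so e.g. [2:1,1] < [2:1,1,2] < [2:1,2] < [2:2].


The 11 primitive collections of Σ (r=10, n=5):

  P = {3,4}:  v_{3} + v_{4} = 0  →  sig = [2:]
  P = {6,9}:  v_{6} + v_{9} = 0  →  sig = [2:]
  P = {1,8}:  v_{1} + v_{8} = v_{3}  →  sig = [2:1]
  P = {4,8}:  v_{4} + v_{8} = v_{2} + v_{7} + v_{10}  →  sig = [2:1,1,1]
  P = {4,5}:  v_{4} + v_{5} = v_{2} + v_{6} + v_{8} + v_{10}  →  sig = [2:1,1,1,1]
  P = {5,9}:  v_{5} + v_{9} = v_{2} + v_{3} + v_{8} + v_{10}  →  sig = [2:1,1,1,1]
  P = {1,5}:  v_{1} + v_{5} = v_{2} + 2·v_{3} + v_{6} + v_{10}  →  sig = [2:1,1,1,2]
  P = {5,7}:  v_{5} + v_{7} = v_{6} + 2·v_{8}  →  sig = [2:1,2]
  P = {1,2,7,10}:  v_{1} + v_{2} + v_{7} + v_{10} = 0  →  sig = [4:]
  P = {2,3,7,10}:  v_{2} + v_{3} + v_{7} + v_{10} = v_{8}  →  sig = [4:1]
  P = {2,3,6,8,10}:  v_{2} + v_{3} + v_{6} + v_{8} + v_{10} = v_{5}  →  sig = [5:1]

so the primitive-relation signature multiset is
    [2:]
    [2:]
    [2:1]
    [2:1,1,1]
    [2:1,1,1,1]
    [2:1,1,1,1]
    [2:1,1,1,2]
    [2:1,2]
    [4:]
    [4:1]
    [5:1]


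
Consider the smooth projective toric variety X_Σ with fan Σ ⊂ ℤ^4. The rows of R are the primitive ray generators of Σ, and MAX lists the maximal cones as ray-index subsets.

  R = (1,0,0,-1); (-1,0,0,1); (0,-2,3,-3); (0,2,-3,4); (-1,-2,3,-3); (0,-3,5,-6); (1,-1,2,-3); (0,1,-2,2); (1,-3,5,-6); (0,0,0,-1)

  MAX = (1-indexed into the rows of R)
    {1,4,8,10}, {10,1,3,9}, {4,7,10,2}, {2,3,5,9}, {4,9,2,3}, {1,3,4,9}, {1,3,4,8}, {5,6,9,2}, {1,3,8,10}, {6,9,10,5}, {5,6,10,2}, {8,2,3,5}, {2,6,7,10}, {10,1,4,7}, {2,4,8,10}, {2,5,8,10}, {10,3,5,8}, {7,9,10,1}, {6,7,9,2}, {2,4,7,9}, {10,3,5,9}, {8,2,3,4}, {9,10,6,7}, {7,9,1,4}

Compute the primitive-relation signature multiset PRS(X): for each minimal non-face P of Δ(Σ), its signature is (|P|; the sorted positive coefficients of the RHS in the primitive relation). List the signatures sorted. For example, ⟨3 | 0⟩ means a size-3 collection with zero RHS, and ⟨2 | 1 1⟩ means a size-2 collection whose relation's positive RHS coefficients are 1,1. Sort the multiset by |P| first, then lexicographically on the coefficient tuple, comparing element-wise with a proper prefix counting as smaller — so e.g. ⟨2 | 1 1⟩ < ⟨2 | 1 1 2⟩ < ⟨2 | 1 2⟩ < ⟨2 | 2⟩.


15 collections generate NE(X_Σ); each relation:

  {1,2}:  v_{1} + v_{2} = 0 ; sig = ⟨2 | 0⟩
  {3,7}:  v_{3} + v_{7} = v_{9} ; sig = ⟨2 | 1⟩
  {4,5}:  v_{4} + v_{5} = v_{2} ; sig = ⟨2 | 1⟩
  {5,7}:  v_{5} + v_{7} = v_{6} ; sig = ⟨2 | 1⟩
  {7,8}:  v_{7} + v_{8} = v_{1} ; sig = ⟨2 | 1⟩
  {1,5}:  v_{1} + v_{5} = v_{3} + v_{10} ; sig = ⟨2 | 1 1⟩
  {1,6}:  v_{1} + v_{6} = v_{9} + v_{10} ; sig = ⟨2 | 1 1⟩
  {3,6}:  v_{3} + v_{6} = v_{5} + v_{9} ; sig = ⟨2 | 1 1⟩
  {4,6}:  v_{4} + v_{6} = v_{2} + v_{7} ; sig = ⟨2 | 1 1⟩
  {6,8}:  v_{6} + v_{8} = v_{3} + v_{10} ; sig = ⟨2 | 1 1⟩
  {8,9}:  v_{8} + v_{9} = v_{1} + v_{3} ; sig = ⟨2 | 1 1⟩
  {3,4,10}:  v_{3} + v_{4} + v_{10} = 0 ; sig = ⟨3 | 0⟩
  {2,3,10}:  v_{2} + v_{3} + v_{10} = v_{5} ; sig = ⟨3 | 1⟩
  {2,9,10}:  v_{2} + v_{9} + v_{10} = v_{6} ; sig = ⟨3 | 1⟩
  {4,9,10}:  v_{4} + v_{9} + v_{10} = v_{7} ; sig = ⟨3 | 1⟩

Hence PRS(X_Σ) =
[⟨2 | 0⟩, ⟨2 | 1⟩, ⟨2 | 1⟩, ⟨2 | 1⟩, ⟨2 | 1⟩, ⟨2 | 1 1⟩, ⟨2 | 1 1⟩, ⟨2 | 1 1⟩, ⟨2 | 1 1⟩, ⟨2 | 1 1⟩, ⟨2 | 1 1⟩, ⟨3 | 0⟩, ⟨3 | 1⟩, ⟨3 | 1⟩, ⟨3 | 1⟩]


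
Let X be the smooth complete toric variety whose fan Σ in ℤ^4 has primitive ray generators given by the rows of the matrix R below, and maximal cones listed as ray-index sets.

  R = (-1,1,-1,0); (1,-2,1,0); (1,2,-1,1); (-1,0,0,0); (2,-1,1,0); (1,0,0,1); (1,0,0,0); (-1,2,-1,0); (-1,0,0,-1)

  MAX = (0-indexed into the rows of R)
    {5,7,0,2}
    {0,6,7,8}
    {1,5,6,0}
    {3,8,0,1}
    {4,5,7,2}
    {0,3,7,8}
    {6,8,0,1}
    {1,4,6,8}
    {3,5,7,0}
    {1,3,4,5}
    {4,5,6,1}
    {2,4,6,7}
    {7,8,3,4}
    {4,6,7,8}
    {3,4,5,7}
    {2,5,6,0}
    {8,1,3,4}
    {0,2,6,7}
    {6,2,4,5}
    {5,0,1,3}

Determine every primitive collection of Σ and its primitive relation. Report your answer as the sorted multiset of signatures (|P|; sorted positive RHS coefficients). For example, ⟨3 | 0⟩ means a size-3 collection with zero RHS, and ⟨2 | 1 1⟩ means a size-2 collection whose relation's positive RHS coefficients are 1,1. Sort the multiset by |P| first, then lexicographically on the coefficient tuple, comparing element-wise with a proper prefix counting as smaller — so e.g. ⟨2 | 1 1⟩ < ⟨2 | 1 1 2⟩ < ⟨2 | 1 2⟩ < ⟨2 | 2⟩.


8 collections generate NE(X_Σ); each relation:

  P = {1,7}:  v_{1} + v_{7} = 0  so sig = ⟨2 | 0⟩
  P = {3,6}:  v_{3} + v_{6} = 0  so sig = ⟨2 | 0⟩
  P = {5,8}:  v_{5} + v_{8} = 0  so sig = ⟨2 | 0⟩
  P = {0,4}:  v_{0} + v_{4} = v_{6}  so sig = ⟨2 | 1⟩
  P = {1,2}:  v_{1} + v_{2} = v_{5} + v_{6}  so sig = ⟨2 | 1 1⟩
  P = {2,3}:  v_{2} + v_{3} = v_{5} + v_{7}  so sig = ⟨2 | 1 1⟩
  P = {2,8}:  v_{2} + v_{8} = v_{6} + v_{7}  so sig = ⟨2 | 1 1⟩
  P = {5,6,7}:  v_{5} + v_{6} + v_{7} = v_{2}  so sig = ⟨3 | 1⟩

Hence PRS(X_Σ) =
{ ⟨2 | 0⟩ ×3,  ⟨2 | 1⟩,  ⟨2 | 1 1⟩ ×3,  ⟨3 | 1⟩ }


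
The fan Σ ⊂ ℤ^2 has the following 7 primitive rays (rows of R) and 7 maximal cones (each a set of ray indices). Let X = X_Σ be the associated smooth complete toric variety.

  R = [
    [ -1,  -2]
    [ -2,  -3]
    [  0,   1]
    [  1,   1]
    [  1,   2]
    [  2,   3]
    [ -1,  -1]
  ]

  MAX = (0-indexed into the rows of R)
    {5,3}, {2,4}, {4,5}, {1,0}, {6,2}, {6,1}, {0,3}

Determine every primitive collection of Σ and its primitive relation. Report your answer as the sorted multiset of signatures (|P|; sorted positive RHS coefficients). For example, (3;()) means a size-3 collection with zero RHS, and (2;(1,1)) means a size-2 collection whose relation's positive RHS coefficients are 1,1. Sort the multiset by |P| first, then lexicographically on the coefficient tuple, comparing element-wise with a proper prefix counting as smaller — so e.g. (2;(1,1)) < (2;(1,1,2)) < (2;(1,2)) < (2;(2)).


Minimal non-faces — 14 found among 7 rays, 7 max cones:

  P={0,4}:  v_{0} + v_{4} = 0  ⟹  sig = (2;())
  P={1,5}:  v_{1} + v_{5} = 0  ⟹  sig = (2;())
  P={3,6}:  v_{3} + v_{6} = 0  ⟹  sig = (2;())
  P={0,2}:  v_{0} + v_{2} = v_{6}  ⟹  sig = (2;(1))
  P={0,5}:  v_{0} + v_{5} = v_{3}  ⟹  sig = (2;(1))
  P={0,6}:  v_{0} + v_{6} = v_{1}  ⟹  sig = (2;(1))
  P={1,3}:  v_{1} + v_{3} = v_{0}  ⟹  sig = (2;(1))
  P={1,4}:  v_{1} + v_{4} = v_{6}  ⟹  sig = (2;(1))
  P={2,3}:  v_{2} + v_{3} = v_{4}  ⟹  sig = (2;(1))
  P={3,4}:  v_{3} + v_{4} = v_{5}  ⟹  sig = (2;(1))
  P={4,6}:  v_{4} + v_{6} = v_{2}  ⟹  sig = (2;(1))
  P={5,6}:  v_{5} + v_{6} = v_{4}  ⟹  sig = (2;(1))
  P={1,2}:  v_{1} + v_{2} = 2·v_{6}  ⟹  sig = (2;(2))
  P={2,5}:  v_{2} + v_{5} = 2·v_{4}  ⟹  sig = (2;(2))

Hence PRS(X_Σ) =
    |P|=2: 14 collections, coeffs (), (), (), (1), (1), (1), (1), (1), (1), (1), (1), (1), (2), (2)


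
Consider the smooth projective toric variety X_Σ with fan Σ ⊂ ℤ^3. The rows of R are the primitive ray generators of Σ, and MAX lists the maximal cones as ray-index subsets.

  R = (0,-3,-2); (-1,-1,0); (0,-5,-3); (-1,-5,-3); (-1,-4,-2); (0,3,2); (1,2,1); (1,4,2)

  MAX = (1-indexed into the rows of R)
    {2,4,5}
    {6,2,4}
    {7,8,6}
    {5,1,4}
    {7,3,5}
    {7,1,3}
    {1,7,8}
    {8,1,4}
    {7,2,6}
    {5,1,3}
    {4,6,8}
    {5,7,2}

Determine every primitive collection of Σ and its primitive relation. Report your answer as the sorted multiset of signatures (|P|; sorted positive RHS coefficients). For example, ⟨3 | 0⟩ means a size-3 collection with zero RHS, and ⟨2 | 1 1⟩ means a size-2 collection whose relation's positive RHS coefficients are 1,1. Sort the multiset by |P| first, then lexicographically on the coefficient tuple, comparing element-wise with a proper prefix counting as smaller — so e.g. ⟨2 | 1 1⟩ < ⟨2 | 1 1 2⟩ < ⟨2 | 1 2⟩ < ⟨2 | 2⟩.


Primitive collections (11):

  {1,6}:  v_{1} + v_{6} = 0  so sig = ⟨2 | 0⟩
  {5,8}:  v_{5} + v_{8} = 0  so sig = ⟨2 | 0⟩
  {1,2}:  v_{1} + v_{2} = v_{5}  so sig = ⟨2 | 1⟩
  {2,8}:  v_{2} + v_{8} = v_{6}  so sig = ⟨2 | 1⟩
  {4,7}:  v_{4} + v_{7} = v_{1}  so sig = ⟨2 | 1⟩
  {5,6}:  v_{5} + v_{6} = v_{2}  so sig = ⟨2 | 1⟩
  {3,6}:  v_{3} + v_{6} = v_{5} + v_{7}  so sig = ⟨2 | 1 1⟩
  {3,8}:  v_{3} + v_{8} = v_{1} + v_{7}  so sig = ⟨2 | 1 1⟩
  {2,3}:  v_{2} + v_{3} = 2·v_{5} + v_{7}  so sig = ⟨2 | 1 2⟩
  {3,4}:  v_{3} + v_{4} = 2·v_{1} + v_{5}  so sig = ⟨2 | 1 2⟩
  {1,5,7}:  v_{1} + v_{5} + v_{7} = v_{3}  so sig = ⟨3 | 1⟩

Signatures (|P|; sorted positive RHS coefficients), sorted:
    |P|=2: 10 collections, coeffs (), (), (1), (1), (1), (1), (1,1), (1,1), (1,2), (1,2)
    |P|=3: 1 collection, coeffs (1)


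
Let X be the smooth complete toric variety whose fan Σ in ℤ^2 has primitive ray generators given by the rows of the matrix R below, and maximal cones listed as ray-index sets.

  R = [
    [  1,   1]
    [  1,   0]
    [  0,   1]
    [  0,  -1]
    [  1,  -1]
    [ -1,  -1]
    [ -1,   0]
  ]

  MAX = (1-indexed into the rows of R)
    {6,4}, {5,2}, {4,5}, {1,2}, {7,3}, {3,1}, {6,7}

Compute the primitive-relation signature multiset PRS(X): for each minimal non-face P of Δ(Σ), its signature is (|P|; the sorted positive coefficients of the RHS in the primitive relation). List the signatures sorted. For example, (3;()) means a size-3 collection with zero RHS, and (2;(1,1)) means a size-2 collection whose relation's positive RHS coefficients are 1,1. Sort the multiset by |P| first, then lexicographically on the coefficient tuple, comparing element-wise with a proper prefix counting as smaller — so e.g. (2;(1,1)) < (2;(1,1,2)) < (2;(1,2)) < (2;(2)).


Primitive collections (14):

  • {1,6}:  v_{1} + v_{6} = 0 — sig = (2;())
  • {2,7}:  v_{2} + v_{7} = 0 — sig = (2;())
  • {3,4}:  v_{3} + v_{4} = 0 — sig = (2;())
  • {1,4}:  v_{1} + v_{4} = v_{2} — sig = (2;(1))
  • {1,7}:  v_{1} + v_{7} = v_{3} — sig = (2;(1))
  • {2,3}:  v_{2} + v_{3} = v_{1} — sig = (2;(1))
  • {2,4}:  v_{2} + v_{4} = v_{5} — sig = (2;(1))
  • {2,6}:  v_{2} + v_{6} = v_{4} — sig = (2;(1))
  • {3,5}:  v_{3} + v_{5} = v_{2} — sig = (2;(1))
  • {3,6}:  v_{3} + v_{6} = v_{7} — sig = (2;(1))
  • {4,7}:  v_{4} + v_{7} = v_{6} — sig = (2;(1))
  • {5,7}:  v_{5} + v_{7} = v_{4} — sig = (2;(1))
  • {1,5}:  v_{1} + v_{5} = 2·v_{2} — sig = (2;(2))
  • {5,6}:  v_{5} + v_{6} = 2·v_{4} — sig = (2;(2))

Sorted signature multiset PRS(X):
    (2;())
    (2;())
    (2;())
    (2;(1))
    (2;(1))
    (2;(1))
    (2;(1))
    (2;(1))
    (2;(1))
    (2;(1))
    (2;(1))
    (2;(1))
    (2;(2))
    (2;(2))


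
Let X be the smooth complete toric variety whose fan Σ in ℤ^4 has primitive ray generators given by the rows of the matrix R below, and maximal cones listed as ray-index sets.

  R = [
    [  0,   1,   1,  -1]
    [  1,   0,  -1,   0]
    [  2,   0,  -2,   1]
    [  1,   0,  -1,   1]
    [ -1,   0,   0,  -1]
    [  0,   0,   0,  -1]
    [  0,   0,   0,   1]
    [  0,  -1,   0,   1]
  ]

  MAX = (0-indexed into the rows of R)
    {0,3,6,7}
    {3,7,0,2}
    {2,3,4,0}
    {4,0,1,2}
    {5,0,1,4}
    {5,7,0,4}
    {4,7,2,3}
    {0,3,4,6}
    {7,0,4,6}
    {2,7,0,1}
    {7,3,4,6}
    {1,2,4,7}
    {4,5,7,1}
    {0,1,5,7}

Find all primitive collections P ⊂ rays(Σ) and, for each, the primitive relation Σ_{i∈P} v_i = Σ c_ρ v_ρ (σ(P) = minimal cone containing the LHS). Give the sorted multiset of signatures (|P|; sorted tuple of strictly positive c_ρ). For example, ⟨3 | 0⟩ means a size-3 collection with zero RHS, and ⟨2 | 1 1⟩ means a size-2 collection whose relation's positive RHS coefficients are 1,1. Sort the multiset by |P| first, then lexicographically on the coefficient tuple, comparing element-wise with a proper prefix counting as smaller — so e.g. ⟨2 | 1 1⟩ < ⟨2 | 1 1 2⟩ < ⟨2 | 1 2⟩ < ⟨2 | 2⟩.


|primitive collections| = 9. Relations:

  • {5,6}:  v_{5} + v_{6} = 0  →  sig = ⟨2 | 0⟩
  • {1,3}:  v_{1} + v_{3} = v_{2}  →  sig = ⟨2 | 1⟩
  • {1,6}:  v_{1} + v_{6} = v_{3}  →  sig = ⟨2 | 1⟩
  • {3,5}:  v_{3} + v_{5} = v_{1}  →  sig = ⟨2 | 1⟩
  • {2,5}:  v_{2} + v_{5} = 2·v_{1}  →  sig = ⟨2 | 2⟩
  • {2,6}:  v_{2} + v_{6} = 2·v_{3}  →  sig = ⟨2 | 2⟩
  • {0,3,4,7}:  v_{0} + v_{3} + v_{4} + v_{7} = 0  →  sig = ⟨4 | 0⟩
  • {0,1,4,7}:  v_{0} + v_{1} + v_{4} + v_{7} = v_{5}  →  sig = ⟨4 | 1⟩
  • {0,2,4,7}:  v_{0} + v_{2} + v_{4} + v_{7} = v_{1}  →  sig = ⟨4 | 1⟩

Signatures (|P|; sorted positive RHS coefficients), sorted:
[⟨2 | 0⟩, ⟨2 | 1⟩, ⟨2 | 1⟩, ⟨2 | 1⟩, ⟨2 | 2⟩, ⟨2 | 2⟩, ⟨4 | 0⟩, ⟨4 | 1⟩, ⟨4 | 1⟩]


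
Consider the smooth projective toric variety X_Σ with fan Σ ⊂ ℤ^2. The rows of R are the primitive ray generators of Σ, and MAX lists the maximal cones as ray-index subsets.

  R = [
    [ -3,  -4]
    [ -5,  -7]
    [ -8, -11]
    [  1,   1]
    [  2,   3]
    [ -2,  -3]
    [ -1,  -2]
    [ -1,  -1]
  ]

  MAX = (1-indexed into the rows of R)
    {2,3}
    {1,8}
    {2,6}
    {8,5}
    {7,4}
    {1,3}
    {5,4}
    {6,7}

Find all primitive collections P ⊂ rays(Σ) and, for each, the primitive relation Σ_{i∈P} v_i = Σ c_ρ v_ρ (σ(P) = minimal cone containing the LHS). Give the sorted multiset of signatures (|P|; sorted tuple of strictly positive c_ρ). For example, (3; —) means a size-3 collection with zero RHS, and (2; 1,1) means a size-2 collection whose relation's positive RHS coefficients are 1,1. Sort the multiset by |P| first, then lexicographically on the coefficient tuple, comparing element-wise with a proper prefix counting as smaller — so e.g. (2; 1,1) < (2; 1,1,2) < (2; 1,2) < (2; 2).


Primitive collections (20):

  • {4,8}:  v_{4} + v_{8} = 0 ; sig = (2; —)
  • {5,6}:  v_{5} + v_{6} = 0 ; sig = (2; —)
  • {1,2}:  v_{1} + v_{2} = v_{3} ; sig = (2; 1)
  • {1,4}:  v_{1} + v_{4} = v_{6} ; sig = (2; 1)
  • {1,5}:  v_{1} + v_{5} = v_{8} ; sig = (2; 1)
  • {1,6}:  v_{1} + v_{6} = v_{2} ; sig = (2; 1)
  • {2,5}:  v_{2} + v_{5} = v_{1} ; sig = (2; 1)
  • {4,6}:  v_{4} + v_{6} = v_{7} ; sig = (2; 1)
  • {5,7}:  v_{5} + v_{7} = v_{4} ; sig = (2; 1)
  • {6,8}:  v_{6} + v_{8} = v_{1} ; sig = (2; 1)
  • {7,8}:  v_{7} + v_{8} = v_{6} ; sig = (2; 1)
  • {3,4}:  v_{3} + v_{4} = v_{2} + v_{6} ; sig = (2; 1,1)
  • {3,7}:  v_{3} + v_{7} = v_{2} + 2·v_{6} ; sig = (2; 1,2)
  • {1,7}:  v_{1} + v_{7} = 2·v_{6} ; sig = (2; 2)
  • {2,4}:  v_{2} + v_{4} = 2·v_{6} ; sig = (2; 2)
  • {2,8}:  v_{2} + v_{8} = 2·v_{1} ; sig = (2; 2)
  • {3,5}:  v_{3} + v_{5} = 2·v_{1} ; sig = (2; 2)
  • {3,6}:  v_{3} + v_{6} = 2·v_{2} ; sig = (2; 2)
  • {2,7}:  v_{2} + v_{7} = 3·v_{6} ; sig = (2; 3)
  • {3,8}:  v_{3} + v_{8} = 3·v_{1} ; sig = (2; 3)

so the primitive-relation signature multiset is
[(2; —), (2; —), (2; 1), (2; 1), (2; 1), (2; 1), (2; 1), (2; 1), (2; 1), (2; 1), (2; 1), (2; 1,1), (2; 1,2), (2; 2), (2; 2), (2; 2), (2; 2), (2; 2), (2; 3), (2; 3)]


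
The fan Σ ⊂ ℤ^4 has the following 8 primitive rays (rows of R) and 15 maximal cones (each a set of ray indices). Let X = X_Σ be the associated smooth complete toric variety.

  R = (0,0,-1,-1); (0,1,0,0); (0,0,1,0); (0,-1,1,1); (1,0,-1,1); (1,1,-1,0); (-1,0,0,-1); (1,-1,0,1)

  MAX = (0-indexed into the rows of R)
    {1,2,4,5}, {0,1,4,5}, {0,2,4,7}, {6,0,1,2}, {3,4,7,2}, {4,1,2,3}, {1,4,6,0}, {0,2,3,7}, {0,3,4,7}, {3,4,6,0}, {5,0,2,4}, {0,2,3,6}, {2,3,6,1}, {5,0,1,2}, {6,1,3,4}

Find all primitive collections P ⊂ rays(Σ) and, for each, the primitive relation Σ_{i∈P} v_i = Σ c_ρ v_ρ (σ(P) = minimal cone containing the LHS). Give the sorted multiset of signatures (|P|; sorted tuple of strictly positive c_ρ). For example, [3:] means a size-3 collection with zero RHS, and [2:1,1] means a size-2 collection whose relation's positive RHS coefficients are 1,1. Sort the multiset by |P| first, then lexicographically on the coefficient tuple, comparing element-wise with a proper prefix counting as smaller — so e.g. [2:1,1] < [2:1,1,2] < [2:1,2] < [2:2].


Primitive collections (9):

  {1,7}:  v_{1} + v_{7} = v_{2} + v_{4}  ⇒ sig = [2:1,1]
  {3,5}:  v_{3} + v_{5} = v_{2} + v_{4}  ⇒ sig = [2:1,1]
  {5,6}:  v_{5} + v_{6} = v_{0} + v_{1}  ⇒ sig = [2:1,1]
  {6,7}:  v_{6} + v_{7} = v_{0} + v_{3}  ⇒ sig = [2:1,1]
  {5,7}:  v_{5} + v_{7} = v_{0} + 2·v_{2} + 2·v_{4}  ⇒ sig = [2:1,2,2]
  {0,1,3}:  v_{0} + v_{1} + v_{3} = 0  ⇒ sig = [3:]
  {2,4,6}:  v_{2} + v_{4} + v_{6} = 0  ⇒ sig = [3:]
  {0,1,2,4}:  v_{0} + v_{1} + v_{2} + v_{4} = v_{5}  ⇒ sig = [4:1]
  {0,2,3,4}:  v_{0} + v_{2} + v_{3} + v_{4} = v_{7}  ⇒ sig = [4:1]

Signatures (|P|; sorted positive RHS coefficients), sorted:
{ [2:1,1] ×4,  [2:1,2,2],  [3:] ×2,  [4:1] ×2 }
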